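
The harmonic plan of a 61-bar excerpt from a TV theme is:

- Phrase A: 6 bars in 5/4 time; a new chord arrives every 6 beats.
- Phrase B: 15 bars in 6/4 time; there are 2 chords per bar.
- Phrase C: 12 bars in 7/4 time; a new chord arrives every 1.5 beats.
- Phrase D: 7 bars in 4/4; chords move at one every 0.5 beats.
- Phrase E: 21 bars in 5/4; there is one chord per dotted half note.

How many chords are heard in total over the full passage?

182 chords

A has 30 beats and chords last 6 each, so 5 chords.
B has 90 beats and chords last 3 each, so 30 chords.
C has 84 beats and chords last 1.5 each, so 56 chords.
D has 28 beats and chords last 0.5 each, so 56 chords.
E has 105 beats and chords last 3 each, so 35 chords.
Total: 5 + 30 + 56 + 56 + 35 = 182.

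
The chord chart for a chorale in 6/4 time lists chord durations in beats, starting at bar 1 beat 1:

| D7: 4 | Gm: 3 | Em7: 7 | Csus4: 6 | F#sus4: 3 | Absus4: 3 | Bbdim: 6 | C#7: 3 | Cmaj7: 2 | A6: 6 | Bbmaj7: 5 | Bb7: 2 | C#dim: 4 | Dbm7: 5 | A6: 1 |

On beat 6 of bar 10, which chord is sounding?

A6

Beat 6 of bar 10 is beat (10−1)×6 + 6 = 60 overall.
Running totals: D7 ends at 4, Gm ends at 7, Em7 ends at 14, Csus4 ends at 20, F#sus4 ends at 23, Absus4 ends at 26, Bbdim ends at 32, C#7 ends at 35, Cmaj7 ends at 37, A6 ends at 43, Bbmaj7 ends at 48, Bb7 ends at 50, C#dim ends at 54, Dbm7 ends at 59, A6 ends at 60.
Beat 60 falls within A6.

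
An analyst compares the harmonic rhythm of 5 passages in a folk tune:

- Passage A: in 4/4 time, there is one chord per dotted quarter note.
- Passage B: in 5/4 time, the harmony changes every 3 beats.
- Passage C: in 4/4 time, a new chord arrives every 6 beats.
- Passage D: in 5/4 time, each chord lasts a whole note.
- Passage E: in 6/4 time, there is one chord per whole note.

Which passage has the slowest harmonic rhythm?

Passage C

A: each chord is 1.5 beats in 4/4, so 8/3 per bar.
B: each chord is 3 beats in 5/4, so 5/3 per bar.
C: each chord is 6 beats in 4/4, so 2/3 per bar.
D: each chord is 4 beats in 5/4, so 1.25 per bar.
E: each chord is 4 beats in 6/4, so 1.5 per bar.
Slowest is C at 2/3 chords/bar.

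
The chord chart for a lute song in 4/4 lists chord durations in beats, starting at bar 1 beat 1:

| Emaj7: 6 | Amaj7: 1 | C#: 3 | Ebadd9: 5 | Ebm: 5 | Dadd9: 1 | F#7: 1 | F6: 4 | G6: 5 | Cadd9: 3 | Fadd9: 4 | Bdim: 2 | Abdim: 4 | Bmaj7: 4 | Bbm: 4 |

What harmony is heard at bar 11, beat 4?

Beat 4 of bar 11 is beat (11−1)×4 + 4 = 44 overall.
Running totals: Emaj7 ends at 6, Amaj7 ends at 7, C# ends at 10, Ebadd9 ends at 15, Ebm ends at 20, Dadd9 ends at 21, F#7 ends at 22, F6 ends at 26, G6 ends at 31, Cadd9 ends at 34, Fadd9 ends at 38, Bdim ends at 40, Abdim ends at 44.
Beat 44 falls within Abdim.

Abdim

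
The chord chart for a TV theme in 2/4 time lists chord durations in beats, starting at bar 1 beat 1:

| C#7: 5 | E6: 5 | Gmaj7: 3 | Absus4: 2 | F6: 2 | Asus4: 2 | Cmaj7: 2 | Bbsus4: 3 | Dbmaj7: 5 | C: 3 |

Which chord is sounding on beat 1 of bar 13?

Beat 1 of bar 13 is beat (13−1)×2 + 1 = 25 overall.
Running totals: C#7 ends at 5, E6 ends at 10, Gmaj7 ends at 13, Absus4 ends at 15, F6 ends at 17, Asus4 ends at 19, Cmaj7 ends at 21, Bbsus4 ends at 24, Dbmaj7 ends at 29.
Beat 25 falls within Dbmaj7.

Dbmaj7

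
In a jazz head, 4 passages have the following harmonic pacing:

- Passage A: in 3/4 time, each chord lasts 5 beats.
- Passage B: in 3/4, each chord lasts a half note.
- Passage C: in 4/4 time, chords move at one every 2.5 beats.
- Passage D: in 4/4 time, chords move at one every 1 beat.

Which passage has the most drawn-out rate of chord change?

Passage A

A: 3/5 = 0.6 chords/bar.
B: 3/2 = 1.5 chords/bar.
C: 4/2.5 = 1.6 chords/bar.
D: 4/1 = 4 chords/bar.
Slowest is A at 0.6 chords/bar.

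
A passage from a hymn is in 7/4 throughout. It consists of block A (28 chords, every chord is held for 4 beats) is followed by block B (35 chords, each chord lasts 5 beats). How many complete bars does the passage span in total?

41 bars

A: 28 × 4 = 112 beats = 16 bars.
B: 35 × 5 = 175 beats = 25 bars.
Total: 16 + 25 = 41 bars.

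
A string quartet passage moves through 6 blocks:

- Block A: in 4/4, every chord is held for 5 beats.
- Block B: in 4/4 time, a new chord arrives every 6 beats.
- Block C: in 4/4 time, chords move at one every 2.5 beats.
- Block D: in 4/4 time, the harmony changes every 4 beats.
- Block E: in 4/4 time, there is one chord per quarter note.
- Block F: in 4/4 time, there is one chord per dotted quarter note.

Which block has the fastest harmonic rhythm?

A: 4/5 = 0.8 chords/bar.
B: 4/6 = 2/3 chords/bar.
C: 4/2.5 = 1.6 chords/bar.
D: 4/4 = 1 chord/bar.
E: 4/1 = 4 chords/bar.
F: 4/1.5 = 8/3 chords/bar.
Fastest is E at 4 chords/bar.

Block E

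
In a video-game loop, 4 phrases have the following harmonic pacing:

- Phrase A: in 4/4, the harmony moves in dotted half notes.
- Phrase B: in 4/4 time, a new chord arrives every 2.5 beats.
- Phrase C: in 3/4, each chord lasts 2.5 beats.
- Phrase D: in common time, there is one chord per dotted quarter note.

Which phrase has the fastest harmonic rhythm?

Phrase D

A: 4 beats/bar ÷ 3 beats/chord = 4/3 chords/bar.
B: 4 beats/bar ÷ 2.5 beats/chord = 1.6 chords/bar.
C: 3 beats/bar ÷ 2.5 beats/chord = 1.2 chords/bar.
D: 4 beats/bar ÷ 1.5 beats/chord = 8/3 chords/bar.
Fastest is D at 8/3 chords/bar.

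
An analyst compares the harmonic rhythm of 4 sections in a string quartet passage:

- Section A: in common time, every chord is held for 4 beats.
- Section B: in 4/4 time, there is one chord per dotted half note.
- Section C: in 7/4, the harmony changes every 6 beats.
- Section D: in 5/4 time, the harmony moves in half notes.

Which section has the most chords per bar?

A: each chord is 4 beats in 4/4, so 1 per bar.
B: each chord is 3 beats in 4/4, so 4/3 per bar.
C: each chord is 6 beats in 7/4, so 7/6 per bar.
D: each chord is 2 beats in 5/4, so 2.5 per bar.
Fastest is D at 2.5 chords/bar.

Section D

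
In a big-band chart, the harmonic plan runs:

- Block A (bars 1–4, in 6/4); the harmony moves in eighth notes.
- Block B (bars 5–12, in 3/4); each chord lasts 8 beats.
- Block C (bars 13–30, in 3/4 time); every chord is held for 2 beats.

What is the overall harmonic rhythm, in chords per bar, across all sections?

2.6 chords per bar

A: 4 × 6 = 24 beats ÷ 0.5 = 48 chords.
B: 8 × 3 = 24 beats ÷ 8 = 3 chords.
C: 18 × 3 = 54 beats ÷ 2 = 27 chords.
Overall: 78 chords over 30 bars → 78/30 = 2.6 chords per bar.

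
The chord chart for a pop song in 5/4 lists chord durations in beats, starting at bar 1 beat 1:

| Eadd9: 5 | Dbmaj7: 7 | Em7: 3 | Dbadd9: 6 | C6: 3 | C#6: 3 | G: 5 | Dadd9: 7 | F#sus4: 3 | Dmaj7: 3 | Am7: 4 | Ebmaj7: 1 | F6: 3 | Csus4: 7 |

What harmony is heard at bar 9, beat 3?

Dmaj7

Beat 3 of bar 9 is beat (9−1)×5 + 3 = 43 overall.
Running totals: Eadd9 ends at 5, Dbmaj7 ends at 12, Em7 ends at 15, Dbadd9 ends at 21, C6 ends at 24, C#6 ends at 27, G ends at 32, Dadd9 ends at 39, F#sus4 ends at 42, Dmaj7 ends at 45.
Beat 43 falls within Dmaj7.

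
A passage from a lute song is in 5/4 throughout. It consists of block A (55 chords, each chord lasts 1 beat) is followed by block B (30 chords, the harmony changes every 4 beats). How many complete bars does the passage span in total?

35 bars

A: 55 × 1 = 55 beats = 11 bars.
B: 30 × 4 = 120 beats = 24 bars.
Total: 11 + 24 = 35 bars.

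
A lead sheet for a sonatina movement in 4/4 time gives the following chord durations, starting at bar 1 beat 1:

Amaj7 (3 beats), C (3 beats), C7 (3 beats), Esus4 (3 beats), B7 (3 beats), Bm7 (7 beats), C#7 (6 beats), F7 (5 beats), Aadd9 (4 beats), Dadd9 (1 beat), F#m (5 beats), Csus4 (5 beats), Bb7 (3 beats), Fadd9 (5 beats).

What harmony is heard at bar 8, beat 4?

Beat 4 of bar 8 is beat (8−1)×4 + 4 = 32 overall.
Running totals: Amaj7 ends at 3, C ends at 6, C7 ends at 9, Esus4 ends at 12, B7 ends at 15, Bm7 ends at 22, C#7 ends at 28, F7 ends at 33.
Beat 32 falls within F7.

F7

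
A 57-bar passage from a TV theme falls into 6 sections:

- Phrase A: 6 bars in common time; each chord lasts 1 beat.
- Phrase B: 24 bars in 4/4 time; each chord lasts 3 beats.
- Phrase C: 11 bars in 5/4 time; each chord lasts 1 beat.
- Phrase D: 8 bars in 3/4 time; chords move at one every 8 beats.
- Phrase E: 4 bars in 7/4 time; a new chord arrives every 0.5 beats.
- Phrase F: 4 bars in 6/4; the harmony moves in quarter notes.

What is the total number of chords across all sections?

A: 6·4 = 24 beats, 24/1 = 24 chords.
B: 24·4 = 96 beats, 96/3 = 32 chords.
C: 11·5 = 55 beats, 55/1 = 55 chords.
D: 8·3 = 24 beats, 24/8 = 3 chords.
E: 4·7 = 28 beats, 28/0.5 = 56 chords.
F: 4·6 = 24 beats, 24/1 = 24 chords.
Total: 24 + 32 + 55 + 3 + 56 + 24 = 194.

194 chords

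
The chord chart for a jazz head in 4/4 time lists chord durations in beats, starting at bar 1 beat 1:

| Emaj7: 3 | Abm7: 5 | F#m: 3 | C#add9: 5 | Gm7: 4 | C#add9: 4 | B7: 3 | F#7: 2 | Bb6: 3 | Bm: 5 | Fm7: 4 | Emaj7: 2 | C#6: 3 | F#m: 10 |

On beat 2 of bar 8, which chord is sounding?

Beat 2 of bar 8 is beat (8−1)×4 + 2 = 30 overall.
Running totals: Emaj7 ends at 3, Abm7 ends at 8, F#m ends at 11, C#add9 ends at 16, Gm7 ends at 20, C#add9 ends at 24, B7 ends at 27, F#7 ends at 29, Bb6 ends at 32.
Beat 30 falls within Bb6.

Bb6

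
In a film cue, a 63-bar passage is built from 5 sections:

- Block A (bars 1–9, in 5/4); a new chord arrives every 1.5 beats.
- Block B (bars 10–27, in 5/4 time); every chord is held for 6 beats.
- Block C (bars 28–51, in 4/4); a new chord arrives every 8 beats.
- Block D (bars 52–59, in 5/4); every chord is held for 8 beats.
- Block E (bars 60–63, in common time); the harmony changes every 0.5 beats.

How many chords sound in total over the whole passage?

A: 9 bars × 5 beats = 45 beats; 1.5 beats/chord → 30 chords.
B: 18 bars × 5 beats = 90 beats; 6 beats/chord → 15 chords.
C: 24 bars × 4 beats = 96 beats; 8 beats/chord → 12 chords.
D: 8 bars × 5 beats = 40 beats; 8 beats/chord → 5 chords.
E: 4 bars × 4 beats = 16 beats; 0.5 beats/chord → 32 chords.
Total: 30 + 15 + 12 + 5 + 32 = 94.

94 chords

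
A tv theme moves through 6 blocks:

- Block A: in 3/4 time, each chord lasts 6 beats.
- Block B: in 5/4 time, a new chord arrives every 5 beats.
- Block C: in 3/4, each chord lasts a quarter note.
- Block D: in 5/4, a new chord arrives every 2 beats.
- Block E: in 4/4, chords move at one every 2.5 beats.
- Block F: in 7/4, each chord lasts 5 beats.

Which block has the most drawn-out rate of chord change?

Block A

A: 3/6 = 0.5 chords/bar.
B: 5/5 = 1 chord/bar.
C: 3/1 = 3 chords/bar.
D: 5/2 = 2.5 chords/bar.
E: 4/2.5 = 1.6 chords/bar.
F: 7/5 = 1.4 chords/bar.
Slowest is A at 0.5 chords/bar.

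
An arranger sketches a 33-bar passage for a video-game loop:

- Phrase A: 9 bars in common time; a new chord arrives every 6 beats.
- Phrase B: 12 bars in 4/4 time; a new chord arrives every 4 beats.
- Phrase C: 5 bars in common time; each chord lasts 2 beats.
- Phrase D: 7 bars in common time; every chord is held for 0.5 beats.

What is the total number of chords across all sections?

84 chords

A has 36 beats and chords last 6 each, so 6 chords.
B has 48 beats and chords last 4 each, so 12 chords.
C has 20 beats and chords last 2 each, so 10 chords.
D has 28 beats and chords last 0.5 each, so 56 chords.
Total: 6 + 12 + 10 + 56 = 84.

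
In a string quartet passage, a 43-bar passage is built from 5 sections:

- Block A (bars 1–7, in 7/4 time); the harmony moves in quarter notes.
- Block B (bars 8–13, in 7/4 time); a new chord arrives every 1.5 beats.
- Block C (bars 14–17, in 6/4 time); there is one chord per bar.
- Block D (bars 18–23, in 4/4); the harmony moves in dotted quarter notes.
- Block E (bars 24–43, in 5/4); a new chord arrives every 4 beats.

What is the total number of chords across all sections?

122 chords

A has 49 beats and chords last 1 each, so 49 chords.
B has 42 beats and chords last 1.5 each, so 28 chords.
C has 24 beats and chords last 6 each, so 4 chords.
D has 24 beats and chords last 1.5 each, so 16 chords.
E has 100 beats and chords last 4 each, so 25 chords.
Total: 49 + 28 + 4 + 16 + 25 = 122.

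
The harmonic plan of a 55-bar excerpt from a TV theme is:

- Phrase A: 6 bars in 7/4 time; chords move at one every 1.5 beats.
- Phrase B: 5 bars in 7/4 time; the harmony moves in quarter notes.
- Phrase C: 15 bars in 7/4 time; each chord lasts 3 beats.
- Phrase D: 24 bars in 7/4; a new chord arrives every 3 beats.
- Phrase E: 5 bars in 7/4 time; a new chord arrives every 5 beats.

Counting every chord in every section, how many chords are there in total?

A: 6 bars × 7 beats = 42 beats; 1.5 beats/chord → 28 chords.
B: 5 bars × 7 beats = 35 beats; 1 beat/chord → 35 chords.
C: 15 bars × 7 beats = 105 beats; 3 beats/chord → 35 chords.
D: 24 bars × 7 beats = 168 beats; 3 beats/chord → 56 chords.
E: 5 bars × 7 beats = 35 beats; 5 beats/chord → 7 chords.
Total: 28 + 35 + 35 + 56 + 7 = 161.

161 chords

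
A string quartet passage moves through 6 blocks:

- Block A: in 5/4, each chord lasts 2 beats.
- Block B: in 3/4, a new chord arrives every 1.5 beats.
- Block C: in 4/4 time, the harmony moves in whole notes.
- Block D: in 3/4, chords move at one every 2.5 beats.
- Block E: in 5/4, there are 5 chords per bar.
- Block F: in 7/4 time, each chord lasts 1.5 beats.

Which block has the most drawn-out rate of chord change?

Block C

A: 5 beats/bar ÷ 2 beats/chord = 2.5 chords/bar.
B: 3 beats/bar ÷ 1.5 beats/chord = 2 chords/bar.
C: 4 beats/bar ÷ 4 beats/chord = 1 chord/bar.
D: 3 beats/bar ÷ 2.5 beats/chord = 1.2 chords/bar.
E: 5 beats/bar ÷ 1 beat/chord = 5 chords/bar.
F: 7 beats/bar ÷ 1.5 beats/chord = 14/3 chords/bar.
Slowest is C at 1 chords/bar.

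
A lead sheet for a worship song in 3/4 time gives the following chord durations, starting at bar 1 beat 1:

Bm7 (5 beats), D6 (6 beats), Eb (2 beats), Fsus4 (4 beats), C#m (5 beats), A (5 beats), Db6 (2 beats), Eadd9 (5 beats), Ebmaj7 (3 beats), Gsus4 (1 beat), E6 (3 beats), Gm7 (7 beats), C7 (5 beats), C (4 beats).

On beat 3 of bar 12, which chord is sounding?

Ebmaj7

Beat 3 of bar 12 is beat (12−1)×3 + 3 = 36 overall.
Running totals: Bm7 ends at 5, D6 ends at 11, Eb ends at 13, Fsus4 ends at 17, C#m ends at 22, A ends at 27, Db6 ends at 29, Eadd9 ends at 34, Ebmaj7 ends at 37.
Beat 36 falls within Ebmaj7.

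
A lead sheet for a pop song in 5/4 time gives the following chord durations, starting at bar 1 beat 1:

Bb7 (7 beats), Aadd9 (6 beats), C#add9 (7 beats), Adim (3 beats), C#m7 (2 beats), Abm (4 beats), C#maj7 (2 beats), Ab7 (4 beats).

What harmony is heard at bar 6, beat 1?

Abm

Beat 1 of bar 6 is beat (6−1)×5 + 1 = 26 overall.
Running totals: Bb7 ends at 7, Aadd9 ends at 13, C#add9 ends at 20, Adim ends at 23, C#m7 ends at 25, Abm ends at 29.
Beat 26 falls within Abm.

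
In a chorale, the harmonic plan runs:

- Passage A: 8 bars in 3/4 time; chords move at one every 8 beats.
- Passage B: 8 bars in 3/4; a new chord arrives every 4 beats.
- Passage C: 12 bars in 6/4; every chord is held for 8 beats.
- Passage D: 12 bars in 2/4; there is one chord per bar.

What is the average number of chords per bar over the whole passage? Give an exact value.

0.75 chords per bar

A: 8 bars of 3 beats is 24 beats; at 8 beats each that's 3 chords.
B: 8 bars of 3 beats is 24 beats; at 4 beats each that's 6 chords.
C: 12 bars of 6 beats is 72 beats; at 8 beats each that's 9 chords.
D: 12 bars of 2 beats is 24 beats; at 2 beats each that's 12 chords.
Overall: 30 chords over 40 bars → 30/40 = 0.75 chords per bar.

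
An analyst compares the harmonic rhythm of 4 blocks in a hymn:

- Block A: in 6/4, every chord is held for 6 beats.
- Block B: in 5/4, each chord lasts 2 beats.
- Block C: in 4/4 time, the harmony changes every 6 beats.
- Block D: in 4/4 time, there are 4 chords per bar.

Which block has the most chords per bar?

Block D

A: 6 beats/bar ÷ 6 beats/chord = 1 chord/bar.
B: 5 beats/bar ÷ 2 beats/chord = 2.5 chords/bar.
C: 4 beats/bar ÷ 6 beats/chord = 2/3 chords/bar.
D: 4 beats/bar ÷ 1 beat/chord = 4 chords/bar.
Fastest is D at 4 chords/bar.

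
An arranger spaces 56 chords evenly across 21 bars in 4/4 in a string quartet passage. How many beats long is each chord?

1.5 beats

21 bars × 4 beats/bar = 84 beats total.
84 beats ÷ 56 chords = 1.5 beats per chord.
(That is a dotted quarter note.)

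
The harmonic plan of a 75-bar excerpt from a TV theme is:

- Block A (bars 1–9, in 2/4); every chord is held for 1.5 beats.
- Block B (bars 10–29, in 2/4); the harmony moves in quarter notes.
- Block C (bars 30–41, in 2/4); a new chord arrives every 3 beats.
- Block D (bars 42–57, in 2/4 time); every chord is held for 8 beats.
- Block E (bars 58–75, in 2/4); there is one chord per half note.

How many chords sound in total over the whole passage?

82 chords

A has 18 beats and chords last 1.5 each, so 12 chords.
B has 40 beats and chords last 1 each, so 40 chords.
C has 24 beats and chords last 3 each, so 8 chords.
D has 32 beats and chords last 8 each, so 4 chords.
E has 36 beats and chords last 2 each, so 18 chords.
Total: 12 + 40 + 8 + 4 + 18 = 82.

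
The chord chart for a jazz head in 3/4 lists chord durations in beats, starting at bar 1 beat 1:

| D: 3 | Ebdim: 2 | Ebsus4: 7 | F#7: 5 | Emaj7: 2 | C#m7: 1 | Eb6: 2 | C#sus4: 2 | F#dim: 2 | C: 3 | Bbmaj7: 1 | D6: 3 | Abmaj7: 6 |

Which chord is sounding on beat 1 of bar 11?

Beat 1 of bar 11 is beat (11−1)×3 + 1 = 31 overall.
Running totals: D ends at 3, Ebdim ends at 5, Ebsus4 ends at 12, F#7 ends at 17, Emaj7 ends at 19, C#m7 ends at 20, Eb6 ends at 22, C#sus4 ends at 24, F#dim ends at 26, C ends at 29, Bbmaj7 ends at 30, D6 ends at 33.
Beat 31 falls within D6.

D6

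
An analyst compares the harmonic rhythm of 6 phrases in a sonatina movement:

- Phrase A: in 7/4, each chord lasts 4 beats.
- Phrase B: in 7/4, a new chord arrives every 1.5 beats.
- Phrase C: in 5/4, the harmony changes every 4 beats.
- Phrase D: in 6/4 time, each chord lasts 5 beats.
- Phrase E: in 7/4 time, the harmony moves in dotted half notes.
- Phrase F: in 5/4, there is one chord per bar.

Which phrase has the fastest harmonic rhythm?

A: 7 beats/bar ÷ 4 beats/chord = 1.75 chords/bar.
B: 7 beats/bar ÷ 1.5 beats/chord = 14/3 chords/bar.
C: 5 beats/bar ÷ 4 beats/chord = 1.25 chords/bar.
D: 6 beats/bar ÷ 5 beats/chord = 1.2 chords/bar.
E: 7 beats/bar ÷ 3 beats/chord = 7/3 chords/bar.
F: 5 beats/bar ÷ 5 beats/chord = 1 chord/bar.
Fastest is B at 14/3 chords/bar.

Phrase B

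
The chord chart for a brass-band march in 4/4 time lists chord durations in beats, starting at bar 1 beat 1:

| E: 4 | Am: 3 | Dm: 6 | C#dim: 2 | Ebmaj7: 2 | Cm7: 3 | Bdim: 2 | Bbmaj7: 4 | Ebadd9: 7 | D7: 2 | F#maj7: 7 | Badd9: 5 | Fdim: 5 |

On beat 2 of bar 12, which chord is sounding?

Beat 2 of bar 12 is beat (12−1)×4 + 2 = 46 overall.
Running totals: E ends at 4, Am ends at 7, Dm ends at 13, C#dim ends at 15, Ebmaj7 ends at 17, Cm7 ends at 20, Bdim ends at 22, Bbmaj7 ends at 26, Ebadd9 ends at 33, D7 ends at 35, F#maj7 ends at 42, Badd9 ends at 47.
Beat 46 falls within Badd9.

Badd9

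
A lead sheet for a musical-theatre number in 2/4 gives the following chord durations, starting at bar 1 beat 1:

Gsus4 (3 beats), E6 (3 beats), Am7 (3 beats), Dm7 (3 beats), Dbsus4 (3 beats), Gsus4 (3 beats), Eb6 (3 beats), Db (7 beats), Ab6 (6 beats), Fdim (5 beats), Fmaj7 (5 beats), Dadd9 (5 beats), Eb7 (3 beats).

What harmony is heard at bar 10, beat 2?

Beat 2 of bar 10 is beat (10−1)×2 + 2 = 20 overall.
Running totals: Gsus4 ends at 3, E6 ends at 6, Am7 ends at 9, Dm7 ends at 12, Dbsus4 ends at 15, Gsus4 ends at 18, Eb6 ends at 21.
Beat 20 falls within Eb6.

Eb6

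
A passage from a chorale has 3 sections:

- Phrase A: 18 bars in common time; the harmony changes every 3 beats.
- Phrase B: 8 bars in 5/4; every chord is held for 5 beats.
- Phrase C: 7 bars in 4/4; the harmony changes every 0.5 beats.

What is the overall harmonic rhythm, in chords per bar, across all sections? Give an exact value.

8/3 chords per bar

A: 18 bars of 4 beats is 72 beats; at 3 beats each that's 24 chords.
B: 8 bars of 5 beats is 40 beats; at 5 beats each that's 8 chords.
C: 7 bars of 4 beats is 28 beats; at 0.5 beats each that's 56 chords.
Overall: 88 chords over 33 bars → 88/33 = 8/3 chords per bar.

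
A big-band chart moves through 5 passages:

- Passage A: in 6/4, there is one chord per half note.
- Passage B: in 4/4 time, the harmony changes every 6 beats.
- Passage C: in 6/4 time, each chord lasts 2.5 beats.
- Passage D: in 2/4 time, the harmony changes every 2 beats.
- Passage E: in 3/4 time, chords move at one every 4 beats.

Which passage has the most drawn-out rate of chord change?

A: each chord is 2 beats in 6/4, so 3 per bar.
B: each chord is 6 beats in 4/4, so 2/3 per bar.
C: each chord is 2.5 beats in 6/4, so 2.4 per bar.
D: each chord is 2 beats in 2/4, so 1 per bar.
E: each chord is 4 beats in 3/4, so 0.75 per bar.
Slowest is B at 2/3 chords/bar.

Passage B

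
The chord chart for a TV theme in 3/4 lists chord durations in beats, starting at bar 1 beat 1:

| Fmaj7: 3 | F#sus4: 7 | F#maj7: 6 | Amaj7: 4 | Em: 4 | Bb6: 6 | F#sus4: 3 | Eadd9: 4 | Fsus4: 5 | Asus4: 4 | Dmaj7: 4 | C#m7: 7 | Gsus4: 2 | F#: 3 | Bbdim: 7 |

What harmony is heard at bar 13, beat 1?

Beat 1 of bar 13 is beat (13−1)×3 + 1 = 37 overall.
Running totals: Fmaj7 ends at 3, F#sus4 ends at 10, F#maj7 ends at 16, Amaj7 ends at 20, Em ends at 24, Bb6 ends at 30, F#sus4 ends at 33, Eadd9 ends at 37.
Beat 37 falls within Eadd9.

Eadd9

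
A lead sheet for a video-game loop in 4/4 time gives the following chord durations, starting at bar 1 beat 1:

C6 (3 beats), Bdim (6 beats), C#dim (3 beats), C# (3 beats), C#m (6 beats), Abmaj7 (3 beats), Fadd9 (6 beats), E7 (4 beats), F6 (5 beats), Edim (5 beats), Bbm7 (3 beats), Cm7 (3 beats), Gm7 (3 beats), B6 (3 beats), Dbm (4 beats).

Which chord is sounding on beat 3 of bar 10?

F6

Beat 3 of bar 10 is beat (10−1)×4 + 3 = 39 overall.
Running totals: C6 ends at 3, Bdim ends at 9, C#dim ends at 12, C# ends at 15, C#m ends at 21, Abmaj7 ends at 24, Fadd9 ends at 30, E7 ends at 34, F6 ends at 39.
Beat 39 falls within F6.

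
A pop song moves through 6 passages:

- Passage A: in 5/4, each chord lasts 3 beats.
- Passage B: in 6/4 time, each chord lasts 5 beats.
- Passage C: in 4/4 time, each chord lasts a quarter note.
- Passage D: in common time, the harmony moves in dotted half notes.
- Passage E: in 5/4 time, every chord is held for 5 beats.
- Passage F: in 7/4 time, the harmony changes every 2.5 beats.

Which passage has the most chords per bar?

A: each chord is 3 beats in 5/4, so 5/3 per bar.
B: each chord is 5 beats in 6/4, so 1.2 per bar.
C: each chord is 1 beat in 4/4, so 4 per bar.
D: each chord is 3 beats in 4/4, so 4/3 per bar.
E: each chord is 5 beats in 5/4, so 1 per bar.
F: each chord is 2.5 beats in 7/4, so 2.8 per bar.
Fastest is C at 4 chords/bar.

Passage C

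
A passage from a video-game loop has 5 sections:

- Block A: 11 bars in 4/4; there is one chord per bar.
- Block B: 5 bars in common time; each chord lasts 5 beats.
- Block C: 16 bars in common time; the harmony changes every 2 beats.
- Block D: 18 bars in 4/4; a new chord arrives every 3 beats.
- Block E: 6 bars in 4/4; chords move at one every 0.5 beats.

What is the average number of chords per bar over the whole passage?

A: 11 × 4 = 44 beats ÷ 4 = 11 chords.
B: 5 × 4 = 20 beats ÷ 5 = 4 chords.
C: 16 × 4 = 64 beats ÷ 2 = 32 chords.
D: 18 × 4 = 72 beats ÷ 3 = 24 chords.
E: 6 × 4 = 24 beats ÷ 0.5 = 48 chords.
Overall: 119 chords over 56 bars → 119/56 = 2.125 chords per bar.

2.125 chords per bar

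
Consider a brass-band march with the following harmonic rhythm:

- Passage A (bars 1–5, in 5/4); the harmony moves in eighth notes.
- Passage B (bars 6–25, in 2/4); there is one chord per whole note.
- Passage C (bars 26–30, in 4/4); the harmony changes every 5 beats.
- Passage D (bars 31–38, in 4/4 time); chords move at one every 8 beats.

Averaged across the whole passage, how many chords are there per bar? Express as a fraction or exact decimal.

A: 5 bars of 5 beats is 25 beats; at 0.5 beats each that's 50 chords.
B: 20 bars of 2 beats is 40 beats; at 4 beats each that's 10 chords.
C: 5 bars of 4 beats is 20 beats; at 5 beats each that's 4 chords.
D: 8 bars of 4 beats is 32 beats; at 8 beats each that's 4 chords.
Overall: 68 chords over 38 bars → 68/38 = 34/19 chords per bar.

34/19 chords per bar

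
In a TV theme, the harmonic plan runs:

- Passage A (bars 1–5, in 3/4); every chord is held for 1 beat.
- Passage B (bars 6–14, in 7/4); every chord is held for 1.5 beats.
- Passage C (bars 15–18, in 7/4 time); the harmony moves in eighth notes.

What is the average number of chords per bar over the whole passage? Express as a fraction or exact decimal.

113/18 chords per bar

A: 5 × 3 = 15 beats ÷ 1 = 15 chords.
B: 9 × 7 = 63 beats ÷ 1.5 = 42 chords.
C: 4 × 7 = 28 beats ÷ 0.5 = 56 chords.
Overall: 113 chords over 18 bars → 113/18 = 113/18 chords per bar.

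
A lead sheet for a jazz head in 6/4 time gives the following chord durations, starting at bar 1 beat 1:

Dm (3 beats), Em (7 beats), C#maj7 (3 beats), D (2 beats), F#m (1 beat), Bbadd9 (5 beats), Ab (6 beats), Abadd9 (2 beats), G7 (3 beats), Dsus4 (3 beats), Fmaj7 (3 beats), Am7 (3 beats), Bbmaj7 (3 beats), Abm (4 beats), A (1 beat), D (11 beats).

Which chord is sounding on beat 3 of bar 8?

Abm

Beat 3 of bar 8 is beat (8−1)×6 + 3 = 45 overall.
Running totals: Dm ends at 3, Em ends at 10, C#maj7 ends at 13, D ends at 15, F#m ends at 16, Bbadd9 ends at 21, Ab ends at 27, Abadd9 ends at 29, G7 ends at 32, Dsus4 ends at 35, Fmaj7 ends at 38, Am7 ends at 41, Bbmaj7 ends at 44, Abm ends at 48.
Beat 45 falls within Abm.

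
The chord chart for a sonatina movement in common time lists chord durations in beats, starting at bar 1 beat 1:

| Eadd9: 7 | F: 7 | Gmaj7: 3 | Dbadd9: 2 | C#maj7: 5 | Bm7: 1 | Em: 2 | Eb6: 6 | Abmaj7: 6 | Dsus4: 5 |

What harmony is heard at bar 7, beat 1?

Beat 1 of bar 7 is beat (7−1)×4 + 1 = 25 overall.
Running totals: Eadd9 ends at 7, F ends at 14, Gmaj7 ends at 17, Dbadd9 ends at 19, C#maj7 ends at 24, Bm7 ends at 25.
Beat 25 falls within Bm7.

Bm7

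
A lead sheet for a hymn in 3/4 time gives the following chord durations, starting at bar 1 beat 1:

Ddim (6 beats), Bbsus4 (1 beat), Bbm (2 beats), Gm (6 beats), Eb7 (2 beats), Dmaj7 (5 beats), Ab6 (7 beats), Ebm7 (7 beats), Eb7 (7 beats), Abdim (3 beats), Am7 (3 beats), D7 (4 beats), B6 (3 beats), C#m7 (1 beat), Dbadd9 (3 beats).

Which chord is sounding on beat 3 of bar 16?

Beat 3 of bar 16 is beat (16−1)×3 + 3 = 48 overall.
Running totals: Ddim ends at 6, Bbsus4 ends at 7, Bbm ends at 9, Gm ends at 15, Eb7 ends at 17, Dmaj7 ends at 22, Ab6 ends at 29, Ebm7 ends at 36, Eb7 ends at 43, Abdim ends at 46, Am7 ends at 49.
Beat 48 falls within Am7.

Am7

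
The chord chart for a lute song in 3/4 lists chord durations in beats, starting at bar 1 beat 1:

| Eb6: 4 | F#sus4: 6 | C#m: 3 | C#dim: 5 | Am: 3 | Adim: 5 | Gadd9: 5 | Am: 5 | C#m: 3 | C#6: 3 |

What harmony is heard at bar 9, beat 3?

Beat 3 of bar 9 is beat (9−1)×3 + 3 = 27 overall.
Running totals: Eb6 ends at 4, F#sus4 ends at 10, C#m ends at 13, C#dim ends at 18, Am ends at 21, Adim ends at 26, Gadd9 ends at 31.
Beat 27 falls within Gadd9.

Gadd9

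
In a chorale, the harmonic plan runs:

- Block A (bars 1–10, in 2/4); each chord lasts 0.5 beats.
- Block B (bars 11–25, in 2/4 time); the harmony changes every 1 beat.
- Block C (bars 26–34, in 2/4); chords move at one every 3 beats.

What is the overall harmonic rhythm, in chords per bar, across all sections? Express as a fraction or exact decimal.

38/17 chords per bar

A: 10 × 2 = 20 beats ÷ 0.5 = 40 chords.
B: 15 × 2 = 30 beats ÷ 1 = 30 chords.
C: 9 × 2 = 18 beats ÷ 3 = 6 chords.
Overall: 76 chords over 34 bars → 76/34 = 38/17 chords per bar.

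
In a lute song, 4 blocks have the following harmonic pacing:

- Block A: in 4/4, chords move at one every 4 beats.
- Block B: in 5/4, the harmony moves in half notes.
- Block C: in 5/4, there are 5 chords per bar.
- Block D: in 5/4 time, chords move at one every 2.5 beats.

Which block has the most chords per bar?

Block C

A: each chord is 4 beats in 4/4, so 1 per bar.
B: each chord is 2 beats in 5/4, so 2.5 per bar.
C: each chord is 1 beat in 5/4, so 5 per bar.
D: each chord is 2.5 beats in 5/4, so 2 per bar.
Fastest is C at 5 chords/bar.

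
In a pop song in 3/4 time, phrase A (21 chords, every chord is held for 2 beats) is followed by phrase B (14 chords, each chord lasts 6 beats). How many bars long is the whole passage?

A: 21 × 2 = 42 beats = 14 bars.
B: 14 × 6 = 84 beats = 28 bars.
Total: 14 + 28 = 42 bars.

42 bars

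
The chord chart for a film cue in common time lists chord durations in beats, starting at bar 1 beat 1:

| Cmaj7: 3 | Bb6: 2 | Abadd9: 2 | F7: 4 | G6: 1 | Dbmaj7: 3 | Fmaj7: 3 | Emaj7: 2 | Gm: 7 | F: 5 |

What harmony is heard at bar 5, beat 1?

Beat 1 of bar 5 is beat (5−1)×4 + 1 = 17 overall.
Running totals: Cmaj7 ends at 3, Bb6 ends at 5, Abadd9 ends at 7, F7 ends at 11, G6 ends at 12, Dbmaj7 ends at 15, Fmaj7 ends at 18.
Beat 17 falls within Fmaj7.

Fmaj7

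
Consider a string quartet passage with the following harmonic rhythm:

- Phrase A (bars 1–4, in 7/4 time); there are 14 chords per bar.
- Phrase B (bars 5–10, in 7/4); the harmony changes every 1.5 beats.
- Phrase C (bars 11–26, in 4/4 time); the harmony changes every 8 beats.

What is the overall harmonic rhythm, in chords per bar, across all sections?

46/13 chords per bar

A: 4 bars of 7 beats is 28 beats; at 0.5 beats each that's 56 chords.
B: 6 bars of 7 beats is 42 beats; at 1.5 beats each that's 28 chords.
C: 16 bars of 4 beats is 64 beats; at 8 beats each that's 8 chords.
Overall: 92 chords over 26 bars → 92/26 = 46/13 chords per bar.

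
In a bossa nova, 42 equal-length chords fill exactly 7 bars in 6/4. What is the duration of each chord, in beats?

7 bars × 6 beats/bar = 42 beats total.
42 beats ÷ 42 chords = 1 beats per chord.
(That is a quarter note.)

1 beat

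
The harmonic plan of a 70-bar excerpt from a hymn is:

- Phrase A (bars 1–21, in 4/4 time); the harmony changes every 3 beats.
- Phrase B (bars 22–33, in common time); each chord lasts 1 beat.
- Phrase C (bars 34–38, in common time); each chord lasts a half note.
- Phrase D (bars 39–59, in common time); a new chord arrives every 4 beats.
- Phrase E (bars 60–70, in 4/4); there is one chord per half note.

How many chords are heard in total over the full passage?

A: 21 bars × 4 beats = 84 beats; 3 beats/chord → 28 chords.
B: 12 bars × 4 beats = 48 beats; 1 beat/chord → 48 chords.
C: 5 bars × 4 beats = 20 beats; 2 beats/chord → 10 chords.
D: 21 bars × 4 beats = 84 beats; 4 beats/chord → 21 chords.
E: 11 bars × 4 beats = 44 beats; 2 beats/chord → 22 chords.
Total: 28 + 48 + 10 + 21 + 22 = 129.

129 chords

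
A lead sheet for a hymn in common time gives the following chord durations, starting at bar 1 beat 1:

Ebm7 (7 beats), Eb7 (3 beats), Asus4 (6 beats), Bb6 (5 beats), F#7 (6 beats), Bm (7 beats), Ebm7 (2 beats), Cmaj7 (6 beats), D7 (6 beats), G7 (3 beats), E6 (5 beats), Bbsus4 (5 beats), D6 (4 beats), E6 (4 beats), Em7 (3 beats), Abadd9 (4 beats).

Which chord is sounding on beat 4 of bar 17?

Beat 4 of bar 17 is beat (17−1)×4 + 4 = 68 overall.
Running totals: Ebm7 ends at 7, Eb7 ends at 10, Asus4 ends at 16, Bb6 ends at 21, F#7 ends at 27, Bm ends at 34, Ebm7 ends at 36, Cmaj7 ends at 42, D7 ends at 48, G7 ends at 51, E6 ends at 56, Bbsus4 ends at 61, D6 ends at 65, E6 ends at 69.
Beat 68 falls within E6.

E6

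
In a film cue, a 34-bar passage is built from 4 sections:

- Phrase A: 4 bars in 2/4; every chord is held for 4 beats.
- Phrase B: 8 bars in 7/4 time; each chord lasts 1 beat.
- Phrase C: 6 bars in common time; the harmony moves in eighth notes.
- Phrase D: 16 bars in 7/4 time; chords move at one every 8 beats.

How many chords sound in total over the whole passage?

A: 4 bars × 2 beats = 8 beats; 4 beats/chord → 2 chords.
B: 8 bars × 7 beats = 56 beats; 1 beat/chord → 56 chords.
C: 6 bars × 4 beats = 24 beats; 0.5 beats/chord → 48 chords.
D: 16 bars × 7 beats = 112 beats; 8 beats/chord → 14 chords.
Total: 2 + 56 + 48 + 14 = 120.

120 chords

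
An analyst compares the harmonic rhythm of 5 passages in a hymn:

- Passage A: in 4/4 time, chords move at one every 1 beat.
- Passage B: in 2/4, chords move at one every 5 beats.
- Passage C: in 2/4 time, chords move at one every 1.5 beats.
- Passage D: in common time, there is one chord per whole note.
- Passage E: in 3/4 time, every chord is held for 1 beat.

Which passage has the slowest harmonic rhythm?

A: each chord is 1 beat in 4/4, so 4 per bar.
B: each chord is 5 beats in 2/4, so 0.4 per bar.
C: each chord is 1.5 beats in 2/4, so 4/3 per bar.
D: each chord is 4 beats in 4/4, so 1 per bar.
E: each chord is 1 beat in 3/4, so 3 per bar.
Slowest is B at 0.4 chords/bar.

Passage B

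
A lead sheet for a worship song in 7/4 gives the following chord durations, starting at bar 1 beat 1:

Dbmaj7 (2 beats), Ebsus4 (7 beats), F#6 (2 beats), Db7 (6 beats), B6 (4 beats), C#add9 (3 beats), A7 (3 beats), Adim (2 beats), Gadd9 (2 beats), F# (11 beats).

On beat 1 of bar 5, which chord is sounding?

Adim

Beat 1 of bar 5 is beat (5−1)×7 + 1 = 29 overall.
Running totals: Dbmaj7 ends at 2, Ebsus4 ends at 9, F#6 ends at 11, Db7 ends at 17, B6 ends at 21, C#add9 ends at 24, A7 ends at 27, Adim ends at 29.
Beat 29 falls within Adim.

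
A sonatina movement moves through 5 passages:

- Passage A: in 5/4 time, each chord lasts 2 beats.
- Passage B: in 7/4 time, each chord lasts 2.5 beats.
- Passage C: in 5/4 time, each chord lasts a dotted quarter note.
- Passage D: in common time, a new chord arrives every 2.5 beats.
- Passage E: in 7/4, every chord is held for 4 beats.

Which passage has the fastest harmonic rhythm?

Passage C

A: each chord is 2 beats in 5/4, so 2.5 per bar.
B: each chord is 2.5 beats in 7/4, so 2.8 per bar.
C: each chord is 1.5 beats in 5/4, so 10/3 per bar.
D: each chord is 2.5 beats in 4/4, so 1.6 per bar.
E: each chord is 4 beats in 7/4, so 1.75 per bar.
Fastest is C at 10/3 chords/bar.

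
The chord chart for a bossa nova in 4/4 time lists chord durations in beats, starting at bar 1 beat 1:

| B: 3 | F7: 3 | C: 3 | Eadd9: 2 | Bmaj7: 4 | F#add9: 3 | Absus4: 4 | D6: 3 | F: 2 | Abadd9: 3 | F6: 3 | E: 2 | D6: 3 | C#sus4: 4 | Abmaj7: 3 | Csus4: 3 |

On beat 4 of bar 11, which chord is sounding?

Abmaj7

Beat 4 of bar 11 is beat (11−1)×4 + 4 = 44 overall.
Running totals: B ends at 3, F7 ends at 6, C ends at 9, Eadd9 ends at 11, Bmaj7 ends at 15, F#add9 ends at 18, Absus4 ends at 22, D6 ends at 25, F ends at 27, Abadd9 ends at 30, F6 ends at 33, E ends at 35, D6 ends at 38, C#sus4 ends at 42, Abmaj7 ends at 45.
Beat 44 falls within Abmaj7.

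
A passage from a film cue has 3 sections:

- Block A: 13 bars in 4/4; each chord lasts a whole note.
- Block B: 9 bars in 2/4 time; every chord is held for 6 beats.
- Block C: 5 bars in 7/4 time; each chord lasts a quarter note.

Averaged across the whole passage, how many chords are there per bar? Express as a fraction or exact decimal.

A: 13 × 4 = 52 beats ÷ 4 = 13 chords.
B: 9 × 2 = 18 beats ÷ 6 = 3 chords.
C: 5 × 7 = 35 beats ÷ 1 = 35 chords.
Overall: 51 chords over 27 bars → 51/27 = 17/9 chords per bar.

17/9 chords per bar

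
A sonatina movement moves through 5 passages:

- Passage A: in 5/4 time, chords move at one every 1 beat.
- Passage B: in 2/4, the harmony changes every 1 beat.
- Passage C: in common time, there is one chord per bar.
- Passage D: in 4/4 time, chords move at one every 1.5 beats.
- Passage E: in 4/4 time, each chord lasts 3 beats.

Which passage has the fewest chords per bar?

A: 5 beats/bar ÷ 1 beat/chord = 5 chords/bar.
B: 2 beats/bar ÷ 1 beat/chord = 2 chords/bar.
C: 4 beats/bar ÷ 4 beats/chord = 1 chord/bar.
D: 4 beats/bar ÷ 1.5 beats/chord = 8/3 chords/bar.
E: 4 beats/bar ÷ 3 beats/chord = 4/3 chords/bar.
Slowest is C at 1 chords/bar.

Passage C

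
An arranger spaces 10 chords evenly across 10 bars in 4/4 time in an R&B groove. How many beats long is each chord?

4 beats

10 bars × 4 beats/bar = 40 beats total.
40 beats ÷ 10 chords = 4 beats per chord.
(That is a whole note.)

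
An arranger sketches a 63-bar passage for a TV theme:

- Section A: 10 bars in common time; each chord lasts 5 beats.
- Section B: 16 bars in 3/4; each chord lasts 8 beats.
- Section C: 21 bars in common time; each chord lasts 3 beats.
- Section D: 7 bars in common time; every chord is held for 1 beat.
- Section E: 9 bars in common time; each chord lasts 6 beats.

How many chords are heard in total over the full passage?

A: 10 bars × 4 beats = 40 beats; 5 beats/chord → 8 chords.
B: 16 bars × 3 beats = 48 beats; 8 beats/chord → 6 chords.
C: 21 bars × 4 beats = 84 beats; 3 beats/chord → 28 chords.
D: 7 bars × 4 beats = 28 beats; 1 beat/chord → 28 chords.
E: 9 bars × 4 beats = 36 beats; 6 beats/chord → 6 chords.
Total: 8 + 6 + 28 + 28 + 6 = 76.

76 chords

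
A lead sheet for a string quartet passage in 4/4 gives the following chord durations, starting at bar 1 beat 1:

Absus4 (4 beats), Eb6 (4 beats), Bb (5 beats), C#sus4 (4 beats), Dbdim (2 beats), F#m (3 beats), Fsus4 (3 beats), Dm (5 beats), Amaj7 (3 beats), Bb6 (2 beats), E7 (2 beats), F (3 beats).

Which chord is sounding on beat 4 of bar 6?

Beat 4 of bar 6 is beat (6−1)×4 + 4 = 24 overall.
Running totals: Absus4 ends at 4, Eb6 ends at 8, Bb ends at 13, C#sus4 ends at 17, Dbdim ends at 19, F#m ends at 22, Fsus4 ends at 25.
Beat 24 falls within Fsus4.

Fsus4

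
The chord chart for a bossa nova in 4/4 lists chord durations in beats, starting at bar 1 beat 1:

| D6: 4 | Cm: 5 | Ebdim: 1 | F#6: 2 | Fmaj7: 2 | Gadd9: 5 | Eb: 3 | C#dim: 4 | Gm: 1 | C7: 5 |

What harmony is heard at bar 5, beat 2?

Gadd9

Beat 2 of bar 5 is beat (5−1)×4 + 2 = 18 overall.
Running totals: D6 ends at 4, Cm ends at 9, Ebdim ends at 10, F#6 ends at 12, Fmaj7 ends at 14, Gadd9 ends at 19.
Beat 18 falls within Gadd9.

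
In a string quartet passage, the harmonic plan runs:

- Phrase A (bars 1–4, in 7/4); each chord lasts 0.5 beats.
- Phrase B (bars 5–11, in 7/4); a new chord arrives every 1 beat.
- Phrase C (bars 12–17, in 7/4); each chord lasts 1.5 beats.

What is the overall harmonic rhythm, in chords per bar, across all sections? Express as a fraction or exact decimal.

A: 4 × 7 = 28 beats ÷ 0.5 = 56 chords.
B: 7 × 7 = 49 beats ÷ 1 = 49 chords.
C: 6 × 7 = 42 beats ÷ 1.5 = 28 chords.
Overall: 133 chords over 17 bars → 133/17 = 133/17 chords per bar.

133/17 chords per bar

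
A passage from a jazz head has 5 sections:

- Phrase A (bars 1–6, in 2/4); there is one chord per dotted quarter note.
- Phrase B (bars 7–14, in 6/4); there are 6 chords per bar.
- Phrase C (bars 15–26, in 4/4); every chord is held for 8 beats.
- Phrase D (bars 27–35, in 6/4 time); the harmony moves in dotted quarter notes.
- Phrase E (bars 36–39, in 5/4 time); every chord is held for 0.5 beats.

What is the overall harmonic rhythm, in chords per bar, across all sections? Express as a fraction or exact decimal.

46/13 chords per bar

A: 6 bars of 2 beats is 12 beats; at 1.5 beats each that's 8 chords.
B: 8 bars of 6 beats is 48 beats; at 1 beat each that's 48 chords.
C: 12 bars of 4 beats is 48 beats; at 8 beats each that's 6 chords.
D: 9 bars of 6 beats is 54 beats; at 1.5 beats each that's 36 chords.
E: 4 bars of 5 beats is 20 beats; at 0.5 beats each that's 40 chords.
Overall: 138 chords over 39 bars → 138/39 = 46/13 chords per bar.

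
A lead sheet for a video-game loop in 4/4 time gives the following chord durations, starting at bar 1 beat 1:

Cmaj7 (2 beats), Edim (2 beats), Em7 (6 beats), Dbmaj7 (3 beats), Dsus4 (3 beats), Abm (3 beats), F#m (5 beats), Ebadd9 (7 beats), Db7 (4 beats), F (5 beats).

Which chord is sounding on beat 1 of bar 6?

F#m

Beat 1 of bar 6 is beat (6−1)×4 + 1 = 21 overall.
Running totals: Cmaj7 ends at 2, Edim ends at 4, Em7 ends at 10, Dbmaj7 ends at 13, Dsus4 ends at 16, Abm ends at 19, F#m ends at 24.
Beat 21 falls within F#m.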